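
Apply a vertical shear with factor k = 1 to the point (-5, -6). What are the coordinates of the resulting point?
(-5, -11)

Shear matrix for vertical shear with factor k = 1:
[[1, 0], [1, 1]]
Result: (-5, -6) → (-5, -11)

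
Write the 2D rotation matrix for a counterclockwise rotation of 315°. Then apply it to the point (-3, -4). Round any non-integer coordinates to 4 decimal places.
R = [[√2/2, √2/2], [-√2/2, √2/2]]; R·(-3, -4) = (-4.9497, -0.7071)

Rotation matrix formula: R(θ) = [[cos θ, -sin θ], [sin θ, cos θ]]
For θ = 315°:
cos(315°) = √2/2
sin(315°) = -√2/2
R = [[√2/2, √2/2], [-√2/2, √2/2]]
Apply to (-3, -4): [√2/2·-3 + (√2/2)·-4, -√2/2·-3 + √2/2·-4] = (-4.9497, -0.7071)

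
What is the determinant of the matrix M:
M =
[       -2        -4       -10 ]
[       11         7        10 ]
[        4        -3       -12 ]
det(M) = 30

Expand along row 0 (cofactor expansion): det(M) = a*(e*i - f*h) - b*(d*i - f*g) + c*(d*h - e*g), where the 3×3 is [[a, b, c], [d, e, f], [g, h, i]].
Minor M_00 = (7)*(-12) - (10)*(-3) = -84 + 30 = -54.
Minor M_01 = (11)*(-12) - (10)*(4) = -132 - 40 = -172.
Minor M_02 = (11)*(-3) - (7)*(4) = -33 - 28 = -61.
det(M) = (-2)*(-54) - (-4)*(-172) + (-10)*(-61) = 108 - 688 + 610 = 30.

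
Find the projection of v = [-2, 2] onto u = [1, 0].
[-2, 0]

The projection of v onto u is proj_u(v) = ((v·u) / (u·u)) · u.
v·u = (-2)*(1) + (2)*(0) = -2.
u·u = (1)*(1) + (0)*(0) = 1.
coefficient = -2 / 1 = -2.
proj_u(v) = -2 · [1, 0] = [-2, 0].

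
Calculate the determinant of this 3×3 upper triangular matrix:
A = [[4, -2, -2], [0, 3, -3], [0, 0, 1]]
12

The determinant of a triangular matrix is the product of its diagonal entries (the off-diagonal entries above the diagonal do not affect it).
det(A) = (4) * (3) * (1) = 12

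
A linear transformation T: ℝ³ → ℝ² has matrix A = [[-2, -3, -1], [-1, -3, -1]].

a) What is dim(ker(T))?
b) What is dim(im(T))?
dim(ker) = 1, dim(im) = 2

The two rows are not scalar multiples of one another (no single k satisfies row 2 = k × row 1), so they are linearly independent.
Thus rank(A) = 2.
dim(im(T)) = rank(A) = 2.
By the rank-nullity theorem applied to T: ℝ³ → ℝ², rank(A) + nullity(A) = 3 (the domain dimension), so dim(ker(T)) = 3 - 2 = 1.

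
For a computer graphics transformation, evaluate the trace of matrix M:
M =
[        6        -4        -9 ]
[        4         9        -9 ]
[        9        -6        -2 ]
tr(M) = 6 + 9 - 2 = 13

The trace of a square matrix is the sum of its diagonal entries.
Diagonal entries of M: M[0][0] = 6, M[1][1] = 9, M[2][2] = -2.
tr(M) = 6 + 9 - 2 = 13.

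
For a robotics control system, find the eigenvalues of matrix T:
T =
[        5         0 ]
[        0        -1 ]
λ = -1, 5

Solve det(T - λI) = 0. For a 2×2 matrix the characteristic equation is λ² - (trace)λ + det = 0.
trace(T) = a + d = 5 - 1 = 4.
det(T) = a*d - b*c = (5)*(-1) - (0)*(0) = -5 - 0 = -5.
Characteristic equation: λ² - (4)λ + (-5) = 0.
Discriminant = (4)² - 4*(-5) = 16 + 20 = 36.
λ = (4 ± √36) / 2 = (4 ± 6) / 2 = -1, 5.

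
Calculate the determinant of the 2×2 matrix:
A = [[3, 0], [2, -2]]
-6

For A = [[a, b], [c, d]], det(A) = a*d - b*c.
det(A) = (3)*(-2) - (0)*(2) = -6 - 0 = -6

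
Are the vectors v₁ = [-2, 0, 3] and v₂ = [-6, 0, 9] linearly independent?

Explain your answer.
No, linearly dependent (v₂ = 3·v₁)

Check whether there is a scalar k with v₂ = k·v₁.
Comparing components, k = 3 satisfies 3·[-2, 0, 3] = [-6, 0, 9].
Since v₂ is a scalar multiple of v₁, the two vectors are linearly dependent.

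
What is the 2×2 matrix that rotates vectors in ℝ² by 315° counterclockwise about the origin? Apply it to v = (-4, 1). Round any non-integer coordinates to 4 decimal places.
R = [[√2/2, √2/2], [-√2/2, √2/2]]; R·v = (-2.1213, 3.5355)

A counterclockwise rotation by angle θ in ℝ² has matrix R(θ) = [[cos θ, -sin θ], [sin θ, cos θ]].
For θ = 315°: cos θ = √2/2, sin θ = -√2/2.
R(315°) = [[√2/2, √2/2], [-√2/2, √2/2]].
R·v = [√2/2·-4 + (√2/2)·1, -√2/2·-4 + √2/2·1] = (-2.1213, 3.5355).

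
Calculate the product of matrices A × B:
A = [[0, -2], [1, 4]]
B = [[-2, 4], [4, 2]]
[[-8, -4], [14, 12]]

Matrix multiplication:
C[0][0] = 0×-2 + -2×4 = -8
C[0][1] = 0×4 + -2×2 = -4
C[1][0] = 1×-2 + 4×4 = 14
C[1][1] = 1×4 + 4×2 = 12
Result: [[-8, -4], [14, 12]]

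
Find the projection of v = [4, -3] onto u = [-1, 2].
[2, -4]

The projection of v onto u is proj_u(v) = ((v·u) / (u·u)) · u.
v·u = (4)*(-1) + (-3)*(2) = -10.
u·u = (-1)*(-1) + (2)*(2) = 5.
coefficient = -10 / 5 = -2.
proj_u(v) = -2 · [-1, 2] = [2, -4].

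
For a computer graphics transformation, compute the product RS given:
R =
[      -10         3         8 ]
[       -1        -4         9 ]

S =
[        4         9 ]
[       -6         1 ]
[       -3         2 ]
RS =
[      -82       -71 ]
[       -7         5 ]

Matrix multiplication: (RS)[i][j] = sum over k of R[i][k] * S[k][j].
  (RS)[0][0] = (-10)*(4) + (3)*(-6) + (8)*(-3) = -82
  (RS)[0][1] = (-10)*(9) + (3)*(1) + (8)*(2) = -71
  (RS)[1][0] = (-1)*(4) + (-4)*(-6) + (9)*(-3) = -7
  (RS)[1][1] = (-1)*(9) + (-4)*(1) + (9)*(2) = 5
RS =
[      -82       -71 ]
[       -7         5 ]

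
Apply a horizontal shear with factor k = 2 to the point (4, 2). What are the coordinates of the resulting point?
(8, 2)

Shear matrix for horizontal shear with factor k = 2:
[[1, 2], [0, 1]]
Result: (4, 2) → (8, 2)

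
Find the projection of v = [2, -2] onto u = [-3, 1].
[12/5, -4/5]

The projection of v onto u is proj_u(v) = ((v·u) / (u·u)) · u.
v·u = (2)*(-3) + (-2)*(1) = -8.
u·u = (-3)*(-3) + (1)*(1) = 10.
coefficient = -8 / 10 = -4/5.
proj_u(v) = -4/5 · [-3, 1] = [12/5, -4/5].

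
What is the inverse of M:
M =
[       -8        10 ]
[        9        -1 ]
det(M) = -82
M⁻¹ =
[     1/82      5/41 ]
[     9/82      4/41 ]

For a 2×2 matrix M = [[a, b], [c, d]] with det(M) ≠ 0, M⁻¹ = (1/det(M)) * [[d, -b], [-c, a]].
det(M) = (-8)*(-1) - (10)*(9) = 8 - 90 = -82.
M⁻¹ = (1/-82) * [[-1, -10], [-9, -8]].
Dividing each entry by -82 and reducing:
M⁻¹ =
[     1/82      5/41 ]
[     9/82      4/41 ]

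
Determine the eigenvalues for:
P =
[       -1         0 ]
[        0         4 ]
λ = -1, 4

Solve det(P - λI) = 0. For a 2×2 matrix the characteristic equation is λ² - (trace)λ + det = 0.
trace(P) = a + d = -1 + 4 = 3.
det(P) = a*d - b*c = (-1)*(4) - (0)*(0) = -4 - 0 = -4.
Characteristic equation: λ² - (3)λ + (-4) = 0.
Discriminant = (3)² - 4*(-4) = 9 + 16 = 25.
λ = (3 ± √25) / 2 = (3 ± 5) / 2 = -1, 4.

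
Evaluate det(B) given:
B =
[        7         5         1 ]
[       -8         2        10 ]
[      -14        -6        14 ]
det(B) = 552

Expand along row 0 (cofactor expansion): det(B) = a*(e*i - f*h) - b*(d*i - f*g) + c*(d*h - e*g), where the 3×3 is [[a, b, c], [d, e, f], [g, h, i]].
Minor M_00 = (2)*(14) - (10)*(-6) = 28 + 60 = 88.
Minor M_01 = (-8)*(14) - (10)*(-14) = -112 + 140 = 28.
Minor M_02 = (-8)*(-6) - (2)*(-14) = 48 + 28 = 76.
det(B) = (7)*(88) - (5)*(28) + (1)*(76) = 616 - 140 + 76 = 552.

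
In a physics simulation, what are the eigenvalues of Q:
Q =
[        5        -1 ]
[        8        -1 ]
λ = 1, 3

Solve det(Q - λI) = 0. For a 2×2 matrix the characteristic equation is λ² - (trace)λ + det = 0.
trace(Q) = a + d = 5 - 1 = 4.
det(Q) = a*d - b*c = (5)*(-1) - (-1)*(8) = -5 + 8 = 3.
Characteristic equation: λ² - (4)λ + (3) = 0.
Discriminant = (4)² - 4*(3) = 16 - 12 = 4.
λ = (4 ± √4) / 2 = (4 ± 2) / 2 = 1, 3.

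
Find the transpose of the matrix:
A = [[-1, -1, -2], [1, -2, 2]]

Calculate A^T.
[[-1, 1], [-1, -2], [-2, 2]]

The transpose sends entry (i,j) to (j,i); rows become columns.
Row 0 of A: [-1, -1, -2] -> column 0 of A^T.
Row 1 of A: [1, -2, 2] -> column 1 of A^T.
A^T = [[-1, 1], [-1, -2], [-2, 2]]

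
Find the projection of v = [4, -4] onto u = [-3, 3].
[4, -4]

The projection of v onto u is proj_u(v) = ((v·u) / (u·u)) · u.
v·u = (4)*(-3) + (-4)*(3) = -24.
u·u = (-3)*(-3) + (3)*(3) = 18.
coefficient = -24 / 18 = -4/3.
proj_u(v) = -4/3 · [-3, 3] = [4, -4].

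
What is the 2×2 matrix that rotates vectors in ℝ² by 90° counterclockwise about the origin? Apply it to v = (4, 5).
R = [[0, -1], [1, 0]]; R·v = (-5, 4)

A counterclockwise rotation by angle θ in ℝ² has matrix R(θ) = [[cos θ, -sin θ], [sin θ, cos θ]].
For θ = 90°: cos θ = 0, sin θ = 1.
R(90°) = [[0, -1], [1, 0]].
R·v = [0·4 + (-1)·5, 1·4 + 0·5] = (-5, 4).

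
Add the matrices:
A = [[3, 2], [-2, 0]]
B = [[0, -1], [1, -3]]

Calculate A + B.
[[3, 1], [-1, -3]]

Add corresponding elements:
(3)+(0)=3
(2)+(-1)=1
(-2)+(1)=-1
(0)+(-3)=-3
A + B = [[3, 1], [-1, -3]]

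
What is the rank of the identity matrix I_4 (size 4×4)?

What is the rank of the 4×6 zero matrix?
rank(I_4) = 4, rank(0) = 0

The identity I_4 has 4 columns that are the standard basis vectors e_1, …, e_4. These are linearly independent, so all 4 columns are pivots and rank(I_4) = 4.
The 4×6 zero matrix has every entry zero, so every row is the zero row and there are no pivots; rank(0) = 0.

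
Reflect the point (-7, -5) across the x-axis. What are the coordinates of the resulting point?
(-7, 5)

Reflection across x-axis: (-7, -5) → (-7, 5)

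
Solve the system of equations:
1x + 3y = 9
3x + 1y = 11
x = 3, y = 2

Use elimination (row reduction):
Equation 1: 1x + 3y = 9.
Equation 2: 3x + 1y = 11.
Multiply Eq1 by 3 and Eq2 by 1: 3x + 9y = 27;  3x + 1y = 11.
Subtract: (-8)y = -16, so y = 2.
Back-substitute into Eq1: 1x + 3*(2) = 9, so x = 3.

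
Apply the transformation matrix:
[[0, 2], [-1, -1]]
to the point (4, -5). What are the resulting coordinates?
(-10, 1)

Matrix multiplication:
[[0, 2], [-1, -1]] × [4, -5]ᵀ
= [0×4 + 2×-5, -1×4 + -1×-5]ᵀ
= [-10.0000, 1.0000]ᵀ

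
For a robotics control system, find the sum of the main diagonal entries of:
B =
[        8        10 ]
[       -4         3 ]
tr(B) = 8 + 3 = 11

The trace of a square matrix is the sum of its diagonal entries.
Diagonal entries of B: B[0][0] = 8, B[1][1] = 3.
tr(B) = 8 + 3 = 11.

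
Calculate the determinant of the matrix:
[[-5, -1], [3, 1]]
-2

For a 2×2 matrix [[a, b], [c, d]], det = ad - bc
det = (-5)(1) - (-1)(3) = -5 - -3 = -2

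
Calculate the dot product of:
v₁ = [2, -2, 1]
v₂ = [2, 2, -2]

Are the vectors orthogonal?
-2, No

The dot product is the sum of products of corresponding components.
v₁·v₂ = (2)*(2) + (-2)*(2) + (1)*(-2) = 4 - 4 - 2 = -2.
Two vectors are orthogonal iff their dot product is 0; here the dot product is -2, so the vectors are not orthogonal.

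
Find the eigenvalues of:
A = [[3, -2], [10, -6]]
λ = -2, -1

Solve det(A - λI) = 0. For a 2×2 matrix this is λ² - (trace)λ + det = 0.
trace(A) = 3 - 6 = -3.
det(A) = (3)*(-6) - (-2)*(10) = -18 + 20 = 2.
Characteristic equation: λ² - (-3)λ + (2) = 0.
Discriminant: (-3)² - 4*(2) = 9 - 8 = 1.
Roots: λ = (-3 ± √1) / 2 = -2, -1.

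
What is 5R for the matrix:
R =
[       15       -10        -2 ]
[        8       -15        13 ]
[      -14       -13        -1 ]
5R =
[       75       -50       -10 ]
[       40       -75        65 ]
[      -70       -65        -5 ]

Scalar multiplication is elementwise: (5R)[i][j] = 5 * R[i][j].
  (5R)[0][0] = 5 * (15) = 75
  (5R)[0][1] = 5 * (-10) = -50
  (5R)[0][2] = 5 * (-2) = -10
  (5R)[1][0] = 5 * (8) = 40
  (5R)[1][1] = 5 * (-15) = -75
  (5R)[1][2] = 5 * (13) = 65
  (5R)[2][0] = 5 * (-14) = -70
  (5R)[2][1] = 5 * (-13) = -65
  (5R)[2][2] = 5 * (-1) = -5
5R =
[       75       -50       -10 ]
[       40       -75        65 ]
[      -70       -65        -5 ]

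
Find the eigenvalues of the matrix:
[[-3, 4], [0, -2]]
λ = -3 and λ = -2

Characteristic equation: det(A - λI) = 0
λ² - (trace)λ + (det) = 0
λ² - (-5)λ + (6) = 0
λ² + 5λ + 6 = 0
Solving: λ = -3, -2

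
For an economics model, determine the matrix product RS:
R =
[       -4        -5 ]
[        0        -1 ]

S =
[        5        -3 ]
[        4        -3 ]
RS =
[      -40        27 ]
[       -4         3 ]

Matrix multiplication: (RS)[i][j] = sum over k of R[i][k] * S[k][j].
  (RS)[0][0] = (-4)*(5) + (-5)*(4) = -40
  (RS)[0][1] = (-4)*(-3) + (-5)*(-3) = 27
  (RS)[1][0] = (0)*(5) + (-1)*(4) = -4
  (RS)[1][1] = (0)*(-3) + (-1)*(-3) = 3
RS =
[      -40        27 ]
[       -4         3 ]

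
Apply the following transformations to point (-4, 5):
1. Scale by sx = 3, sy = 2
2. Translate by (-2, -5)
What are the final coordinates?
(-14, 5)

Step 1: Scale (-4, 5) by (sx, sy) = (3, 2) → (-12, 10)
Step 2: Translate by (-2, -5) → (-14, 5)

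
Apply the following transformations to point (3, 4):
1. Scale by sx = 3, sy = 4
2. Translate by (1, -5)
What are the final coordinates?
(10, 11)

Step 1: Scale (3, 4) by (sx, sy) = (3, 4) → (9, 16)
Step 2: Translate by (1, -5) → (10, 11)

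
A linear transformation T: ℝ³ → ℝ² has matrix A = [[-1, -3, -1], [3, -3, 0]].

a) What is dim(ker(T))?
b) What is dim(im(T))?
dim(ker) = 1, dim(im) = 2

The two rows are not scalar multiples of one another (no single k satisfies row 2 = k × row 1), so they are linearly independent.
Thus rank(A) = 2.
dim(im(T)) = rank(A) = 2.
By the rank-nullity theorem applied to T: ℝ³ → ℝ², rank(A) + nullity(A) = 3 (the domain dimension), so dim(ker(T)) = 3 - 2 = 1.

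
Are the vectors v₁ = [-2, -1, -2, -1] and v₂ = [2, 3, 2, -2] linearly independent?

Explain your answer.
Yes, linearly independent

Two vectors are linearly dependent iff one is a scalar multiple of the other.
No single scalar k satisfies v₂ = k·v₁ (the ratios of corresponding entries disagree), so v₁ and v₂ are linearly independent.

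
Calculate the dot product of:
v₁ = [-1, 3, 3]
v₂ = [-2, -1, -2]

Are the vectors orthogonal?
-7, No

The dot product is the sum of products of corresponding components.
v₁·v₂ = (-1)*(-2) + (3)*(-1) + (3)*(-2) = 2 - 3 - 6 = -7.
Two vectors are orthogonal iff their dot product is 0; here the dot product is -7, so the vectors are not orthogonal.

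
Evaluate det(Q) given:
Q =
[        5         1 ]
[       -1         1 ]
det(Q) = 6

For a 2×2 matrix [[a, b], [c, d]], det = a*d - b*c.
det(Q) = (5)*(1) - (1)*(-1) = 5 + 1 = 6.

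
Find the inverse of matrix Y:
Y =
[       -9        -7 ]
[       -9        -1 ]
det(Y) = -54
Y⁻¹ =
[     1/54     -7/54 ]
[     -1/6       1/6 ]

For a 2×2 matrix Y = [[a, b], [c, d]] with det(Y) ≠ 0, Y⁻¹ = (1/det(Y)) * [[d, -b], [-c, a]].
det(Y) = (-9)*(-1) - (-7)*(-9) = 9 - 63 = -54.
Y⁻¹ = (1/-54) * [[-1, 7], [9, -9]].
Dividing each entry by -54 and reducing:
Y⁻¹ =
[     1/54     -7/54 ]
[     -1/6       1/6 ]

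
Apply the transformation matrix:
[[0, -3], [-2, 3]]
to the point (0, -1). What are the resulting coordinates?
(3, -3)

Matrix multiplication:
[[0, -3], [-2, 3]] × [0, -1]ᵀ
= [0×0 + -3×-1, -2×0 + 3×-1]ᵀ
= [3.0000, -3.0000]ᵀ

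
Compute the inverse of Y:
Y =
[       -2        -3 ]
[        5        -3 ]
det(Y) = 21
Y⁻¹ =
[     -1/7       1/7 ]
[    -5/21     -2/21 ]

For a 2×2 matrix Y = [[a, b], [c, d]] with det(Y) ≠ 0, Y⁻¹ = (1/det(Y)) * [[d, -b], [-c, a]].
det(Y) = (-2)*(-3) - (-3)*(5) = 6 + 15 = 21.
Y⁻¹ = (1/21) * [[-3, 3], [-5, -2]].
Dividing each entry by 21 and reducing:
Y⁻¹ =
[     -1/7       1/7 ]
[    -5/21     -2/21 ]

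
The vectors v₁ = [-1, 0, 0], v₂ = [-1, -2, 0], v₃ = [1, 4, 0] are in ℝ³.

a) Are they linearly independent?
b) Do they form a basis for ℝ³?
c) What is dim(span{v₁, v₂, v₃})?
Not independent, not a basis, dim(span) = 2

Check whether v₃ can be written as a linear combination of v₁ and v₂.
v₃ = (1)·v₁ + (-2)·v₂ = [1, 4, 0], so the three vectors are linearly dependent.
Thus they do not form a basis for ℝ³, and dim(span{v₁, v₂, v₃}) = 2 (spanned by v₁ and v₂).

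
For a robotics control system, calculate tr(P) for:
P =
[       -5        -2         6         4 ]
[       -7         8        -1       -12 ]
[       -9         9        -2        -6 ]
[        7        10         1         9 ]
tr(P) = -5 + 8 - 2 + 9 = 10

The trace of a square matrix is the sum of its diagonal entries.
Diagonal entries of P: P[0][0] = -5, P[1][1] = 8, P[2][2] = -2, P[3][3] = 9.
tr(P) = -5 + 8 - 2 + 9 = 10.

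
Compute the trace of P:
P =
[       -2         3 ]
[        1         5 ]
tr(P) = -2 + 5 = 3

The trace of a square matrix is the sum of its diagonal entries.
Diagonal entries of P: P[0][0] = -2, P[1][1] = 5.
tr(P) = -2 + 5 = 3.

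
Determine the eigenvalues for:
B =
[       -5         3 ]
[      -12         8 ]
λ = -1, 4

Solve det(B - λI) = 0. For a 2×2 matrix the characteristic equation is λ² - (trace)λ + det = 0.
trace(B) = a + d = -5 + 8 = 3.
det(B) = a*d - b*c = (-5)*(8) - (3)*(-12) = -40 + 36 = -4.
Characteristic equation: λ² - (3)λ + (-4) = 0.
Discriminant = (3)² - 4*(-4) = 9 + 16 = 25.
λ = (3 ± √25) / 2 = (3 ± 5) / 2 = -1, 4.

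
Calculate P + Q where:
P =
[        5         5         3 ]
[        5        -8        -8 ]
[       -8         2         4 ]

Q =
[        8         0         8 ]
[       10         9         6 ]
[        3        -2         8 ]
P + Q =
[       13         5        11 ]
[       15         1        -2 ]
[       -5         0        12 ]

Matrix addition is elementwise: (P+Q)[i][j] = P[i][j] + Q[i][j].
  (P+Q)[0][0] = (5) + (8) = 13
  (P+Q)[0][1] = (5) + (0) = 5
  (P+Q)[0][2] = (3) + (8) = 11
  (P+Q)[1][0] = (5) + (10) = 15
  (P+Q)[1][1] = (-8) + (9) = 1
  (P+Q)[1][2] = (-8) + (6) = -2
  (P+Q)[2][0] = (-8) + (3) = -5
  (P+Q)[2][1] = (2) + (-2) = 0
  (P+Q)[2][2] = (4) + (8) = 12
P + Q =
[       13         5        11 ]
[       15         1        -2 ]
[       -5         0        12 ]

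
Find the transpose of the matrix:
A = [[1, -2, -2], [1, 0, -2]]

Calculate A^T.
[[1, 1], [-2, 0], [-2, -2]]

The transpose sends entry (i,j) to (j,i); rows become columns.
Row 0 of A: [1, -2, -2] -> column 0 of A^T.
Row 1 of A: [1, 0, -2] -> column 1 of A^T.
A^T = [[1, 1], [-2, 0], [-2, -2]]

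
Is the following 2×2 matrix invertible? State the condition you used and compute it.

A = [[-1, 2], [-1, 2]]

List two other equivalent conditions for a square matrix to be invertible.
No, not invertible; det(A) = 0 (two rows are equal, so the rows are linearly dependent). Equivalent conditions (failing for this A): rank(A) < 2; Ax = 0 has non-trivial solutions; 0 is an eigenvalue; the columns are linearly dependent.

To check invertibility, compute det(A).
In this matrix, row 0 and the last row are identical, so one row is a scalar multiple of another and the rows are linearly dependent.
A matrix with linearly dependent rows has det = 0 and is not invertible.
Equivalent failed conditions:
- rank(A) < 2.
- Ax = 0 has non-trivial solutions.
- 0 is an eigenvalue.
- The columns are linearly dependent.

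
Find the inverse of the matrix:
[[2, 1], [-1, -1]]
[[1, 1], [-1, -2]]

For [[a,b],[c,d]], inverse = (1/det)·[[d,-b],[-c,a]]
det = 2·-1 - 1·-1 = -1
Inverse = (1/-1)·[[-1, -1], [1, 2]]
        = [[1, 1], [-1, -2]]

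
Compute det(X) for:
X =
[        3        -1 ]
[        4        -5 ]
det(X) = -11

For a 2×2 matrix [[a, b], [c, d]], det = a*d - b*c.
det(X) = (3)*(-5) - (-1)*(4) = -15 + 4 = -11.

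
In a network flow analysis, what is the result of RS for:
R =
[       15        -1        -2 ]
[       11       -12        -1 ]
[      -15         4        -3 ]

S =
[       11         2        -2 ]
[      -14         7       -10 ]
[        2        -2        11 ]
RS =
[      175        27       -42 ]
[      287       -60        87 ]
[     -227         4       -43 ]

Matrix multiplication: (RS)[i][j] = sum over k of R[i][k] * S[k][j].
  (RS)[0][0] = (15)*(11) + (-1)*(-14) + (-2)*(2) = 175
  (RS)[0][1] = (15)*(2) + (-1)*(7) + (-2)*(-2) = 27
  (RS)[0][2] = (15)*(-2) + (-1)*(-10) + (-2)*(11) = -42
  (RS)[1][0] = (11)*(11) + (-12)*(-14) + (-1)*(2) = 287
  (RS)[1][1] = (11)*(2) + (-12)*(7) + (-1)*(-2) = -60
  (RS)[1][2] = (11)*(-2) + (-12)*(-10) + (-1)*(11) = 87
  (RS)[2][0] = (-15)*(11) + (4)*(-14) + (-3)*(2) = -227
  (RS)[2][1] = (-15)*(2) + (4)*(7) + (-3)*(-2) = 4
  (RS)[2][2] = (-15)*(-2) + (4)*(-10) + (-3)*(11) = -43
RS =
[      175        27       -42 ]
[      287       -60        87 ]
[     -227         4       -43 ]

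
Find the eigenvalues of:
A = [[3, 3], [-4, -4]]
λ = -1, 0

Solve det(A - λI) = 0. For a 2×2 matrix this is λ² - (trace)λ + det = 0.
trace(A) = 3 - 4 = -1.
det(A) = (3)*(-4) - (3)*(-4) = -12 + 12 = 0.
Characteristic equation: λ² - (-1)λ + (0) = 0.
Discriminant: (-1)² - 4*(0) = 1 - 0 = 1.
Roots: λ = (-1 ± √1) / 2 = -1, 0.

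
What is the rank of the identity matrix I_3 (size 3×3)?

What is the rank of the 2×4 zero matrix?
rank(I_3) = 3, rank(0) = 0

The identity I_3 has 3 columns that are the standard basis vectors e_1, …, e_3. These are linearly independent, so all 3 columns are pivots and rank(I_3) = 3.
The 2×4 zero matrix has every entry zero, so every row is the zero row and there are no pivots; rank(0) = 0.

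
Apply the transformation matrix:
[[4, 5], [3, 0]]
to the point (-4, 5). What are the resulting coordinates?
(9, -12)

Matrix multiplication:
[[4, 5], [3, 0]] × [-4, 5]ᵀ
= [4×-4 + 5×5, 3×-4 + 0×5]ᵀ
= [9.0000, -12.0000]ᵀ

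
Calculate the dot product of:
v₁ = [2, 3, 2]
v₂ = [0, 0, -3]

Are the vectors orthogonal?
-6, No

The dot product is the sum of products of corresponding components.
v₁·v₂ = (2)*(0) + (3)*(0) + (2)*(-3) = 0 + 0 - 6 = -6.
Two vectors are orthogonal iff their dot product is 0; here the dot product is -6, so the vectors are not orthogonal.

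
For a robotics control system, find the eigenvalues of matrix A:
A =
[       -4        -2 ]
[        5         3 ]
λ = -2, 1

Solve det(A - λI) = 0. For a 2×2 matrix the characteristic equation is λ² - (trace)λ + det = 0.
trace(A) = a + d = -4 + 3 = -1.
det(A) = a*d - b*c = (-4)*(3) - (-2)*(5) = -12 + 10 = -2.
Characteristic equation: λ² - (-1)λ + (-2) = 0.
Discriminant = (-1)² - 4*(-2) = 1 + 8 = 9.
λ = (-1 ± √9) / 2 = (-1 ± 3) / 2 = -2, 1.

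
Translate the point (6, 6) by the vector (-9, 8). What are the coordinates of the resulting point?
(-3, 14)

Translation by (-9, 8):
x' = 6 + -9 = -3
y' = 6 + 8 = 14
Homogeneous matrix: [[1, 0, -9], [0, 1, 8], [0, 0, 1]]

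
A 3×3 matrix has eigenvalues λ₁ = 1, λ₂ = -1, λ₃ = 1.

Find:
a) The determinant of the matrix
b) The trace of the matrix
det = -1, trace = 1

Two standard eigenvalue identities:
- det(A) equals the product of the eigenvalues (counted with multiplicity).
- trace(A) equals the sum of the eigenvalues.
det(A) = (1)*(-1)*(1) = -1.
trace(A) = 1 - 1 + 1 = 1.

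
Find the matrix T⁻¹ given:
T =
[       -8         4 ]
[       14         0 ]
det(T) = -56
T⁻¹ =
[        0      1/14 ]
[      1/4       1/7 ]

For a 2×2 matrix T = [[a, b], [c, d]] with det(T) ≠ 0, T⁻¹ = (1/det(T)) * [[d, -b], [-c, a]].
det(T) = (-8)*(0) - (4)*(14) = 0 - 56 = -56.
T⁻¹ = (1/-56) * [[0, -4], [-14, -8]].
Dividing each entry by -56 and reducing:
T⁻¹ =
[        0      1/14 ]
[      1/4       1/7 ]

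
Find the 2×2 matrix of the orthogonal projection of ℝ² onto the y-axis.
[[0, 0], [0, 1]]

The orthogonal projection onto the line spanned by a nonzero vector u = (a, b) has matrix P = (u uᵀ) / (uᵀ u) = (1/(a² + b²)) · [[a², ab], [ab, b²]].
Here u = (0, 1), so a² + b² = 0 + 1 = 1.
P = (1/1) · [[0, 0], [0, 1]] = [[0, 0], [0, 1]].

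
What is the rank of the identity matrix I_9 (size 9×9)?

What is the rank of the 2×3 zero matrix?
rank(I_9) = 9, rank(0) = 0

The identity I_9 has 9 columns that are the standard basis vectors e_1, …, e_9. These are linearly independent, so all 9 columns are pivots and rank(I_9) = 9.
The 2×3 zero matrix has every entry zero, so every row is the zero row and there are no pivots; rank(0) = 0.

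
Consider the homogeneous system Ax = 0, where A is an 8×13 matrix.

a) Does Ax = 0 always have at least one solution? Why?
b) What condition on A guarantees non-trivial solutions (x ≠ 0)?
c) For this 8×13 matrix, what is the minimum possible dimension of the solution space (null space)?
a) Yes, x = 0 is always a solution. b) When A has linearly dependent columns (rank < n). c) Minimum nullity = 5.

a) x = 0 satisfies A·0 = 0, so the zero vector is always a solution.
b) Non-trivial solutions exist iff the columns of A are linearly dependent, equivalently rank(A) < n (the number of columns).
c) By rank-nullity, rank(A) + nullity(A) = n = 13. Since A has only 8 rows, rank(A) ≤ 8, so nullity(A) ≥ 13 - 8 = 5.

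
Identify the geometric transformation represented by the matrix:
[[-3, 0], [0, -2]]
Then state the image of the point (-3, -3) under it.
non-uniform scaling by (-3, -2); image of (-3, -3) is (9, 6)

This is diagonal with distinct entries, so it scales the x-axis by -3 and the y-axis by -2.
The matrix [[-3, 0], [0, -2]] represents: non-uniform scaling by (-3, -2).
Applying it to (-3, -3): [-3·-3 + 0·-3, 0·-3 + -2·-3] = (9, 6).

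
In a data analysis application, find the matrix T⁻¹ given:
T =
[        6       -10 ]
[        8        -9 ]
det(T) = 26
T⁻¹ =
[    -9/26      5/13 ]
[    -4/13      3/13 ]

For a 2×2 matrix T = [[a, b], [c, d]] with det(T) ≠ 0, T⁻¹ = (1/det(T)) * [[d, -b], [-c, a]].
det(T) = (6)*(-9) - (-10)*(8) = -54 + 80 = 26.
T⁻¹ = (1/26) * [[-9, 10], [-8, 6]].
Dividing each entry by 26 and reducing:
T⁻¹ =
[    -9/26      5/13 ]
[    -4/13      3/13 ]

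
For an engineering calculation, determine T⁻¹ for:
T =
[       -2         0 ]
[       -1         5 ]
det(T) = -10
T⁻¹ =
[     -1/2         0 ]
[    -1/10       1/5 ]

For a 2×2 matrix T = [[a, b], [c, d]] with det(T) ≠ 0, T⁻¹ = (1/det(T)) * [[d, -b], [-c, a]].
det(T) = (-2)*(5) - (0)*(-1) = -10 - 0 = -10.
T⁻¹ = (1/-10) * [[5, 0], [1, -2]].
Dividing each entry by -10 and reducing:
T⁻¹ =
[     -1/2         0 ]
[    -1/10       1/5 ]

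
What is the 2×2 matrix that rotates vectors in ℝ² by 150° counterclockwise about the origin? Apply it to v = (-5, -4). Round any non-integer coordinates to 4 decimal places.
R = [[-√3/2, -1/2], [1/2, -√3/2]]; R·v = (6.3301, 0.9641)

A counterclockwise rotation by angle θ in ℝ² has matrix R(θ) = [[cos θ, -sin θ], [sin θ, cos θ]].
For θ = 150°: cos θ = -√3/2, sin θ = 1/2.
R(150°) = [[-√3/2, -1/2], [1/2, -√3/2]].
R·v = [-√3/2·-5 + (-1/2)·-4, 1/2·-5 + -√3/2·-4] = (6.3301, 0.9641).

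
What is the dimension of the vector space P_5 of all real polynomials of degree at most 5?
Dimension = 6

A polynomial of degree at most 5 can be written as a₀ + a₁x + a₂x² + … + a_5x^5, with 6 free coefficients a₀, …, a_5.
The set {1, x, x², …, x^5} is a basis: it spans P_5 (every such polynomial is a linear combination of these) and is linearly independent (a polynomial is zero iff all its coefficients are zero).
Therefore dim(P_5) = 5 + 1 = 6.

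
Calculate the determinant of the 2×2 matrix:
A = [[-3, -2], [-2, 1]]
-7

For A = [[a, b], [c, d]], det(A) = a*d - b*c.
det(A) = (-3)*(1) - (-2)*(-2) = -3 - 4 = -7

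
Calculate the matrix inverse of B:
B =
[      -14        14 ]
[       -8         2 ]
det(B) = 84
B⁻¹ =
[     1/42      -1/6 ]
[     2/21      -1/6 ]

For a 2×2 matrix B = [[a, b], [c, d]] with det(B) ≠ 0, B⁻¹ = (1/det(B)) * [[d, -b], [-c, a]].
det(B) = (-14)*(2) - (14)*(-8) = -28 + 112 = 84.
B⁻¹ = (1/84) * [[2, -14], [8, -14]].
Dividing each entry by 84 and reducing:
B⁻¹ =
[     1/42      -1/6 ]
[     2/21      -1/6 ]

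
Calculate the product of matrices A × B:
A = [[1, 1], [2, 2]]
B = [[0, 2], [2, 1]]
[[2, 3], [4, 6]]

Matrix multiplication:
C[0][0] = 1×0 + 1×2 = 2
C[0][1] = 1×2 + 1×1 = 3
C[1][0] = 2×0 + 2×2 = 4
C[1][1] = 2×2 + 2×1 = 6
Result: [[2, 3], [4, 6]]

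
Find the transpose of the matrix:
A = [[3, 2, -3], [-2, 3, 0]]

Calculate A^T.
[[3, -2], [2, 3], [-3, 0]]

The transpose sends entry (i,j) to (j,i); rows become columns.
Row 0 of A: [3, 2, -3] -> column 0 of A^T.
Row 1 of A: [-2, 3, 0] -> column 1 of A^T.
A^T = [[3, -2], [2, 3], [-3, 0]]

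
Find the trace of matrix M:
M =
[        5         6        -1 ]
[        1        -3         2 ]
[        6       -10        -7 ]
tr(M) = 5 - 3 - 7 = -5

The trace of a square matrix is the sum of its diagonal entries.
Diagonal entries of M: M[0][0] = 5, M[1][1] = -3, M[2][2] = -7.
tr(M) = 5 - 3 - 7 = -5.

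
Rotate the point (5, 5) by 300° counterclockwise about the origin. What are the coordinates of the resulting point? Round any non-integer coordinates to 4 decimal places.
(6.8301, -1.8301)

Rotation matrix R(θ) = [[cos θ, -sin θ], [sin θ, cos θ]]; for θ = 300°:
R = [[1/2, √3/2], [-√3/2, 1/2]]
Result: R × [5, 5]ᵀ = [1/2·5 + (√3/2)·5, -√3/2·5 + (1/2)·5]ᵀ = (6.8301, -1.8301)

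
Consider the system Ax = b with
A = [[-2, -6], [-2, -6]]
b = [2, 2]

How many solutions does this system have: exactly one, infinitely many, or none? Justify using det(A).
Infinitely many solutions

det(A) = (-2)*(-6) - (-6)*(-2) = 0, so A is singular (column 2 is 3 times column 1).
b = [2, 2] = -1 * column 1 of A, so b lies in the column space of A.
A singular matrix whose right-hand side is in its column space gives a 1-parameter family of solutions — infinitely many.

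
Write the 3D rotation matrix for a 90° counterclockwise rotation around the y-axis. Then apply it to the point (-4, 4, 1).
R = [[0, 0, 1], [0, 1, 0], [-1, 0, 0]]; R·(-4, 4, 1) = (1, 4, 4)

Rotation matrix for 90° around y-axis:
cos(90°) = 0, sin(90°) = 1
R = [[0, 0, 1], [0, 1, 0], [-1, 0, 0]]
Apply to (-4, 4, 1): R·[-4, 4, 1]ᵀ = (1, 4, 4)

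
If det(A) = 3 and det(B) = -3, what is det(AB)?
-9

Use the multiplicative property of determinants: det(AB) = det(A)*det(B).
det(AB) = (3)*(-3) = -9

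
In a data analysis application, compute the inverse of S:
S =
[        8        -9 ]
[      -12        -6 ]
det(S) = -156
S⁻¹ =
[     1/26     -3/52 ]
[    -1/13     -2/39 ]

For a 2×2 matrix S = [[a, b], [c, d]] with det(S) ≠ 0, S⁻¹ = (1/det(S)) * [[d, -b], [-c, a]].
det(S) = (8)*(-6) - (-9)*(-12) = -48 - 108 = -156.
S⁻¹ = (1/-156) * [[-6, 9], [12, 8]].
Dividing each entry by -156 and reducing:
S⁻¹ =
[     1/26     -3/52 ]
[    -1/13     -2/39 ]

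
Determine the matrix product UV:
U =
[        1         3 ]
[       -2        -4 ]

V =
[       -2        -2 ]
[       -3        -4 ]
UV =
[      -11       -14 ]
[       16        20 ]

Matrix multiplication: (UV)[i][j] = sum over k of U[i][k] * V[k][j].
  (UV)[0][0] = (1)*(-2) + (3)*(-3) = -11
  (UV)[0][1] = (1)*(-2) + (3)*(-4) = -14
  (UV)[1][0] = (-2)*(-2) + (-4)*(-3) = 16
  (UV)[1][1] = (-2)*(-2) + (-4)*(-4) = 20
UV =
[      -11       -14 ]
[       16        20 ]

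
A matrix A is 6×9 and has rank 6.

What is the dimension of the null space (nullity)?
3

The rank-nullity theorem for an m×n matrix states:
rank(A) + nullity(A) = n (the number of columns).
Here n = 9 and rank(A) = 6, so nullity(A) = 9 - 6 = 3.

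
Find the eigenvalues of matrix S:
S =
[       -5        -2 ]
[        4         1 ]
λ = -3, -1

Solve det(S - λI) = 0. For a 2×2 matrix the characteristic equation is λ² - (trace)λ + det = 0.
trace(S) = a + d = -5 + 1 = -4.
det(S) = a*d - b*c = (-5)*(1) - (-2)*(4) = -5 + 8 = 3.
Characteristic equation: λ² - (-4)λ + (3) = 0.
Discriminant = (-4)² - 4*(3) = 16 - 12 = 4.
λ = (-4 ± √4) / 2 = (-4 ± 2) / 2 = -3, -1.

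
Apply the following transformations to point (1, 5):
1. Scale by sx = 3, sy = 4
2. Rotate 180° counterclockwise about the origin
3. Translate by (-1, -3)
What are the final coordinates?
(-4, -23)

Step 1: Scale → (3, 20)
Step 2: Rotate 180° → (-3, -20)
Step 3: Translate → (-4, -23)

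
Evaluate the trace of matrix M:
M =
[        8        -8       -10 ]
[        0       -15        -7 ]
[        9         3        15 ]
tr(M) = 8 - 15 + 15 = 8

The trace of a square matrix is the sum of its diagonal entries.
Diagonal entries of M: M[0][0] = 8, M[1][1] = -15, M[2][2] = 15.
tr(M) = 8 - 15 + 15 = 8.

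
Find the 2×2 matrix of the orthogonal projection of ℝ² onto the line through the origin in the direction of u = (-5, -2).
[[25/29, 10/29], [10/29, 4/29]]

The orthogonal projection onto the line spanned by a nonzero vector u = (a, b) has matrix P = (u uᵀ) / (uᵀ u) = (1/(a² + b²)) · [[a², ab], [ab, b²]].
Here u = (-5, -2), so a² + b² = 25 + 4 = 29.
P = (1/29) · [[25, 10], [10, 4]] = [[25/29, 10/29], [10/29, 4/29]].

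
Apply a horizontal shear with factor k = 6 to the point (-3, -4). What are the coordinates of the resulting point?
(-27, -4)

Shear matrix for horizontal shear with factor k = 6:
[[1, 6], [0, 1]]
Result: (-3, -4) → (-27, -4)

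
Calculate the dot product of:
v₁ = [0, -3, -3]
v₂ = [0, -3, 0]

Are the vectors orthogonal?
9, No

The dot product is the sum of products of corresponding components.
v₁·v₂ = (0)*(0) + (-3)*(-3) + (-3)*(0) = 0 + 9 + 0 = 9.
Two vectors are orthogonal iff their dot product is 0; here the dot product is 9, so the vectors are not orthogonal.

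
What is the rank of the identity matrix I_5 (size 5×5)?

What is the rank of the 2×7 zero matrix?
rank(I_5) = 5, rank(0) = 0

The identity I_5 has 5 columns that are the standard basis vectors e_1, …, e_5. These are linearly independent, so all 5 columns are pivots and rank(I_5) = 5.
The 2×7 zero matrix has every entry zero, so every row is the zero row and there are no pivots; rank(0) = 0.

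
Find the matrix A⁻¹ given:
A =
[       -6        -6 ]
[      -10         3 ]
det(A) = -78
A⁻¹ =
[    -1/26     -1/13 ]
[    -5/39      1/13 ]

For a 2×2 matrix A = [[a, b], [c, d]] with det(A) ≠ 0, A⁻¹ = (1/det(A)) * [[d, -b], [-c, a]].
det(A) = (-6)*(3) - (-6)*(-10) = -18 - 60 = -78.
A⁻¹ = (1/-78) * [[3, 6], [10, -6]].
Dividing each entry by -78 and reducing:
A⁻¹ =
[    -1/26     -1/13 ]
[    -5/39      1/13 ]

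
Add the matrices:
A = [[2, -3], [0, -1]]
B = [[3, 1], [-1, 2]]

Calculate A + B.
[[5, -2], [-1, 1]]

Add corresponding elements:
(2)+(3)=5
(-3)+(1)=-2
(0)+(-1)=-1
(-1)+(2)=1
A + B = [[5, -2], [-1, 1]]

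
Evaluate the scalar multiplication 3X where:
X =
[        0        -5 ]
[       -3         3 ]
3X =
[        0       -15 ]
[       -9         9 ]

Scalar multiplication is elementwise: (3X)[i][j] = 3 * X[i][j].
  (3X)[0][0] = 3 * (0) = 0
  (3X)[0][1] = 3 * (-5) = -15
  (3X)[1][0] = 3 * (-3) = -9
  (3X)[1][1] = 3 * (3) = 9
3X =
[        0       -15 ]
[       -9         9 ]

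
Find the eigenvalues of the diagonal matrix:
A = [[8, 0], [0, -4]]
λ₁ = 8, λ₂ = -4

The characteristic polynomial of A is det(A - λI) = (8 - λ)(-4 - λ) = 0.
The roots are λ = 8 and λ = -4, so the eigenvalues are the diagonal entries.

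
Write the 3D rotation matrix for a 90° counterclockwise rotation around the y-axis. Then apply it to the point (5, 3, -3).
R = [[0, 0, 1], [0, 1, 0], [-1, 0, 0]]; R·(5, 3, -3) = (-3, 3, -5)

Rotation matrix for 90° around y-axis:
cos(90°) = 0, sin(90°) = 1
R = [[0, 0, 1], [0, 1, 0], [-1, 0, 0]]
Apply to (5, 3, -3): R·[5, 3, -3]ᵀ = (-3, 3, -5)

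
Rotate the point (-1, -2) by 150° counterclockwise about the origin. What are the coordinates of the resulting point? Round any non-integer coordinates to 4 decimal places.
(1.8660, 1.2321)

Rotation matrix R(θ) = [[cos θ, -sin θ], [sin θ, cos θ]]; for θ = 150°:
R = [[-√3/2, -1/2], [1/2, -√3/2]]
Result: R × [-1, -2]ᵀ = [-√3/2·-1 + (-1/2)·-2, 1/2·-1 + (-√3/2)·-2]ᵀ = (1.8660, 1.2321)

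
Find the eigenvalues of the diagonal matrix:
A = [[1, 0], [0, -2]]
λ₁ = 1, λ₂ = -2

The characteristic polynomial of A is det(A - λI) = (1 - λ)(-2 - λ) = 0.
The roots are λ = 1 and λ = -2, so the eigenvalues are the diagonal entries.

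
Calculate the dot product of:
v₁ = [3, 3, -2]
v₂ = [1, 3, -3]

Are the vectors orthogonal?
18, No

The dot product is the sum of products of corresponding components.
v₁·v₂ = (3)*(1) + (3)*(3) + (-2)*(-3) = 3 + 9 + 6 = 18.
Two vectors are orthogonal iff their dot product is 0; here the dot product is 18, so the vectors are not orthogonal.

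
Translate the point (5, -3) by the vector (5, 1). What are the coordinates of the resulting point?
(10, -2)

Translation by (5, 1):
x' = 5 + 5 = 10
y' = -3 + 1 = -2
Homogeneous matrix: [[1, 0, 5], [0, 1, 1], [0, 0, 1]]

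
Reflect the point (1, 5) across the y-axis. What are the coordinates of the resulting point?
(-1, 5)

Reflection across y-axis: (1, 5) → (-1, 5)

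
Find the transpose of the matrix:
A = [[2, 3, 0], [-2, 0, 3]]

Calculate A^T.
[[2, -2], [3, 0], [0, 3]]

The transpose sends entry (i,j) to (j,i); rows become columns.
Row 0 of A: [2, 3, 0] -> column 0 of A^T.
Row 1 of A: [-2, 0, 3] -> column 1 of A^T.
A^T = [[2, -2], [3, 0], [0, 3]]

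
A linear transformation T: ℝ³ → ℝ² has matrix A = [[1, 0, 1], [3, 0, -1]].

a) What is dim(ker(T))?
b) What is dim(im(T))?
dim(ker) = 1, dim(im) = 2

The two rows are not scalar multiples of one another (no single k satisfies row 2 = k × row 1), so they are linearly independent.
Thus rank(A) = 2.
dim(im(T)) = rank(A) = 2.
By the rank-nullity theorem applied to T: ℝ³ → ℝ², rank(A) + nullity(A) = 3 (the domain dimension), so dim(ker(T)) = 3 - 2 = 1.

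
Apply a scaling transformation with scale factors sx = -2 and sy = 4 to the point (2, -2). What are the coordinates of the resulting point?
(-4, -8)

Scaling matrix:
[[-2, 0], [0, 4]]
Result: (2 × -2, -2 × 4) = (-4, -8)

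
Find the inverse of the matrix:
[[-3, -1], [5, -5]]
[[-1/4, 1/20], [-1/4, -3/20]]

For [[a,b],[c,d]], inverse = (1/det)·[[d,-b],[-c,a]]
det = -3·-5 - -1·5 = 20
Inverse = (1/20)·[[-5, 1], [-5, -3]]
        = [[-1/4, 1/20], [-1/4, -3/20]]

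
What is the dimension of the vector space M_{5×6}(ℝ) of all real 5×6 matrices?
Dimension = 30

A real 5×6 matrix is determined by its 5·6 = 30 independent entries.
A standard basis is {E_ij : 1 ≤ i ≤ 5, 1 ≤ j ≤ 6}, where E_ij has a 1 in position (i, j) and 0 elsewhere — there are 30 such matrices, and they are linearly independent and span M_{5×6}(ℝ).
Therefore dim(M_{5×6}(ℝ)) = 30.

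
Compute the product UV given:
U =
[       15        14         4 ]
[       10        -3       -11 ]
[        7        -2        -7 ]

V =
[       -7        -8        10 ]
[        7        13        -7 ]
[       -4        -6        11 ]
UV =
[      -23        38        96 ]
[      -47       -53         0 ]
[      -35       -40         7 ]

Matrix multiplication: (UV)[i][j] = sum over k of U[i][k] * V[k][j].
  (UV)[0][0] = (15)*(-7) + (14)*(7) + (4)*(-4) = -23
  (UV)[0][1] = (15)*(-8) + (14)*(13) + (4)*(-6) = 38
  (UV)[0][2] = (15)*(10) + (14)*(-7) + (4)*(11) = 96
  (UV)[1][0] = (10)*(-7) + (-3)*(7) + (-11)*(-4) = -47
  (UV)[1][1] = (10)*(-8) + (-3)*(13) + (-11)*(-6) = -53
  (UV)[1][2] = (10)*(10) + (-3)*(-7) + (-11)*(11) = 0
  (UV)[2][0] = (7)*(-7) + (-2)*(7) + (-7)*(-4) = -35
  (UV)[2][1] = (7)*(-8) + (-2)*(13) + (-7)*(-6) = -40
  (UV)[2][2] = (7)*(10) + (-2)*(-7) + (-7)*(11) = 7
UV =
[      -23        38        96 ]
[      -47       -53         0 ]
[      -35       -40         7 ]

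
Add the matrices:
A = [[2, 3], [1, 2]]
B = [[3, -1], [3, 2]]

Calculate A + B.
[[5, 2], [4, 4]]

Add corresponding elements:
(2)+(3)=5
(3)+(-1)=2
(1)+(3)=4
(2)+(2)=4
A + B = [[5, 2], [4, 4]]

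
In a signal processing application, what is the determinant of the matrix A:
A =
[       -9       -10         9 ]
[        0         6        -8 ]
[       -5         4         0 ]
det(A) = -418

Expand along row 0 (cofactor expansion): det(A) = a*(e*i - f*h) - b*(d*i - f*g) + c*(d*h - e*g), where the 3×3 is [[a, b, c], [d, e, f], [g, h, i]].
Minor M_00 = (6)*(0) - (-8)*(4) = 0 + 32 = 32.
Minor M_01 = (0)*(0) - (-8)*(-5) = 0 - 40 = -40.
Minor M_02 = (0)*(4) - (6)*(-5) = 0 + 30 = 30.
det(A) = (-9)*(32) - (-10)*(-40) + (9)*(30) = -288 - 400 + 270 = -418.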